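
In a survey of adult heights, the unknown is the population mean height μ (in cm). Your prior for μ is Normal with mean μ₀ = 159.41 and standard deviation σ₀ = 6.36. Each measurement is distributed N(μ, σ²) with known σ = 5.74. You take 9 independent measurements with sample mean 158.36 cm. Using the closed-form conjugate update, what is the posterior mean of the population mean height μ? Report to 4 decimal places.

For Normal data with known variance σ², a Normal(μ₀, σ₀²) prior on μ is conjugate. Posterior precision = 1/σ₀² + n/σ²; posterior mean is the precision-weighted average of μ₀ and x̄.
n·x̄ = 9·158.36 = 1425.24.
σ₀² = 6.36² = 40.4496, σ² = 5.74² = 32.9476; σ² + n·σ₀² = 32.9476 + 9·40.4496 = 396.994.
Posterior mean = (μ₀/σ₀² + n·x̄/σ²)/(1/σ₀² + n/σ²) = (σ²·μ₀ + σ₀²·n·x̄)/(σ² + n·σ₀²) = (32.9476·159.41 + 40.4496·1425.24)/396.994 = 62902.56482/396.994 = 158.4471.

158.4471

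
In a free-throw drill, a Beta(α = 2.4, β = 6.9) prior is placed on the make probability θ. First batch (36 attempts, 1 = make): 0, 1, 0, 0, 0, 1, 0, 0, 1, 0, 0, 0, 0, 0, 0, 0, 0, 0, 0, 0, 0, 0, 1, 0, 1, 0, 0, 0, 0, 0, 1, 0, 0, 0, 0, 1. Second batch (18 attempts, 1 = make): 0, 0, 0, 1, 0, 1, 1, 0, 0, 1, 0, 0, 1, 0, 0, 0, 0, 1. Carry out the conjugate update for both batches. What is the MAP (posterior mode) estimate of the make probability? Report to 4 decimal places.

The Beta prior is conjugate to a Binomial/Bernoulli likelihood; the update adds successes to α and failures to β.
After batch 1: Beta(2.4+7, 6.9+29) = Beta(9.4, 35.9).
After batch 2: Beta(9.4+6, 35.9+12) = Beta(15.4, 47.9).
Mode of Beta(a,b) for a,b>1 is (a−1)/(a+b−2) = 14.4/61.3 = 0.2349.

0.2349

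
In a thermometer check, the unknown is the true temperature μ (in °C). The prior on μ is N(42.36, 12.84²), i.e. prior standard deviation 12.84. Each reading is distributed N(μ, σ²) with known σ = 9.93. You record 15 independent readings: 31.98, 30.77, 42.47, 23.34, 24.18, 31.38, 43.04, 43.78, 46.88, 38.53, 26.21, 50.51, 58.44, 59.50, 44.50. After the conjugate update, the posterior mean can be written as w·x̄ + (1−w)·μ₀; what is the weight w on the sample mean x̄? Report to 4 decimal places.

For Normal data with known variance σ², a Normal(μ₀, σ₀²) prior on μ is conjugate. Posterior precision = 1/σ₀² + n/σ²; posterior mean is the precision-weighted average of μ₀ and x̄.
σ₀² = 12.84² = 164.8656, σ² = 9.93² = 98.6049. Prior precision 1/σ₀² = 1/164.8656; data precision n/σ² = 15/98.6049.
w = (n/σ²)/(1/σ₀² + n/σ²) = n·σ₀²/(σ² + n·σ₀²) = 15·164.8656/(98.6049 + 15·164.8656) = 2472.984/2571.5889 = 0.9617.

0.9617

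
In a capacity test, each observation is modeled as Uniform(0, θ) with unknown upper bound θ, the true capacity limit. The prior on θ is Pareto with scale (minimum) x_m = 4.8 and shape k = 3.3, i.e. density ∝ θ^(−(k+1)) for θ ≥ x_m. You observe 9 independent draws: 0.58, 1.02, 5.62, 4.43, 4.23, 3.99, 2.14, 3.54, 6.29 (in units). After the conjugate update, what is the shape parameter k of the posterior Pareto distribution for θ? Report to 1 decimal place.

A Pareto(scale x_m, shape k) prior on the upper bound θ of Uniform(0, θ) is conjugate: posterior is Pareto(max(x_m, max xᵢ), k + n).
Sample maximum = 6.29; prior scale x_m = 4.8 → posterior scale = max = 6.29.
Posterior shape = 3.3 + 9 = 12.3.
Posterior shape k = 12.3.

12.3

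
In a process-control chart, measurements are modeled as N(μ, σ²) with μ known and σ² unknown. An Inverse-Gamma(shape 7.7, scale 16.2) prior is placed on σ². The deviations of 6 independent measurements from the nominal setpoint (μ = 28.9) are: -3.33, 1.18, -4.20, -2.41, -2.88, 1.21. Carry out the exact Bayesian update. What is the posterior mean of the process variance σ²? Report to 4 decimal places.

4.0251

With known mean μ and an Inverse-Gamma(α, β) prior on σ², the Normal likelihood is conjugate: posterior is Inv-Gamma(α + n/2, β + Σ(xᵢ−μ)²/2).
Σ(xᵢ−μ)² = (-3.33)² + (1.18)² + (-4.20)² + (-2.41)² + (-2.88)² + (1.21)² = 45.6879.
Posterior: Inv-Gamma(7.7 + 6/2, 16.2 + 45.6879/2) = Inv-Gamma(10.70, 39.04395).
E[σ²|data] = β/(α−1) = 39.04395/9.70 = 4.0251.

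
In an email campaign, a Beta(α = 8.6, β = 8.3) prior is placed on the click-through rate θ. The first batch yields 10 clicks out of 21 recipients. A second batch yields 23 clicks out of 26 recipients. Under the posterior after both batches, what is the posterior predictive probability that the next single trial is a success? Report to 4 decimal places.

The Beta prior is conjugate to a Binomial/Bernoulli likelihood; the update adds successes to α and failures to β.
After batch 1: Beta(8.6+10, 8.3+11) = Beta(18.6, 19.3).
After batch 2: Beta(18.6+23, 19.3+3) = Beta(41.6, 22.3).
For a single future Bernoulli trial, P(success | data) = α/(α+β) = 0.6510.

0.6510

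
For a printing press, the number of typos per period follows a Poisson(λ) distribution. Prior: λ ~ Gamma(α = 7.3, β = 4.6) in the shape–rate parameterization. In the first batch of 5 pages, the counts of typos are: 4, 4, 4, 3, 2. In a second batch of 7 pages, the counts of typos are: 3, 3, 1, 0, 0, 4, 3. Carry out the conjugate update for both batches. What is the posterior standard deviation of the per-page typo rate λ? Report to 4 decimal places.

0.3728

With a Gamma(shape α, rate β) prior, the Poisson likelihood is conjugate: the posterior is Gamma(α + ΣXᵢ, β + n).
Batch 1: sum of counts S = 17 over n = 5 pages.
After batch 1: Gamma(α+S, β+n) = Gamma(7.3+17, 4.6+5) = Gamma(24.3, 9.6).
Batch 2: sum of counts S = 14 over n = 7 pages.
After batch 2: Gamma(α+S, β+n) = Gamma(24.3+14, 9.6+7) = Gamma(38.3, 16.6).
SD = √α/β = √38.3/16.6 = 0.3728.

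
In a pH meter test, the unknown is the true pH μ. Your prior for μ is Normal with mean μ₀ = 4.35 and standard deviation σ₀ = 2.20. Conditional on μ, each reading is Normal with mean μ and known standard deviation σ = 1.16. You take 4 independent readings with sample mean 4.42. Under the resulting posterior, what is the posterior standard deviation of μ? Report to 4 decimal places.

For Normal data with known variance σ², a Normal(μ₀, σ₀²) prior on μ is conjugate. Posterior precision = 1/σ₀² + n/σ²; posterior mean is the precision-weighted average of μ₀ and x̄.
σ₀² = 2.20² = 4.84, σ² = 1.16² = 1.3456; σ² + n·σ₀² = 1.3456 + 4·4.84 = 20.7056.
Posterior precision = 1/σ₀² + n/σ² = 1/4.84 + 4/1.3456 = (σ² + n·σ₀²)/(σ₀²σ²) = 20.7056/(4.84·1.3456); posterior variance σₙ² = σ₀²σ²/(σ² + n·σ₀²) = 4.84·1.3456/20.7056 = 0.314538.
Posterior SD = √σₙ² = √(4.84·1.3456/20.7056) = 0.5608.

0.5608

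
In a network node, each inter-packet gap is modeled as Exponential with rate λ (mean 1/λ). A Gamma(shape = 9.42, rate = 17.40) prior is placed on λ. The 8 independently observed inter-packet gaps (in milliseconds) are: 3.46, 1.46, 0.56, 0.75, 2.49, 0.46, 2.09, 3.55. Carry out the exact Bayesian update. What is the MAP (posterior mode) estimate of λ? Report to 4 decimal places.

With a Gamma(shape α, rate β) prior on the exponential rate λ, the posterior after n observations with total T = Σxᵢ is Gamma(α+n, β+T).
Sum of observations T = 14.82 milliseconds; n = 8.
Posterior: Gamma(9.42+8, 17.40+14.82) = Gamma(17.42, 32.22).
Mode = (α−1)/β = 0.5096.

0.5096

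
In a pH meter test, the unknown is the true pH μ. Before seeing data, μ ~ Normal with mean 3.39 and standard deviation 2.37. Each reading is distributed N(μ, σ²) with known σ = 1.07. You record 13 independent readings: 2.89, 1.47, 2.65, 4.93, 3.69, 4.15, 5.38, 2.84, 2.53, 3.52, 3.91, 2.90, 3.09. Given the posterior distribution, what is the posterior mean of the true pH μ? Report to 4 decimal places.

For Normal data with known variance σ², a Normal(μ₀, σ₀²) prior on μ is conjugate. Posterior precision = 1/σ₀² + n/σ²; posterior mean is the precision-weighted average of μ₀ and x̄.
Σxᵢ = 2.89 + 1.47 + 2.65 + 4.93 + 3.69 + 4.15 + 5.38 + 2.84 + 2.53 + 3.52 + 3.91 + 2.90 + 3.09 = 43.95, so n·x̄ = 43.95.
σ₀² = 2.37² = 5.6169, σ² = 1.07² = 1.1449; σ² + n·σ₀² = 1.1449 + 13·5.6169 = 74.1646.
Posterior mean = (μ₀/σ₀² + n·x̄/σ²)/(1/σ₀² + n/σ²) = (σ²·μ₀ + σ₀²·n·x̄)/(σ² + n·σ₀²) = (1.1449·3.39 + 5.6169·43.95)/74.1646 = 250.743966/74.1646 = 3.3809.

3.3809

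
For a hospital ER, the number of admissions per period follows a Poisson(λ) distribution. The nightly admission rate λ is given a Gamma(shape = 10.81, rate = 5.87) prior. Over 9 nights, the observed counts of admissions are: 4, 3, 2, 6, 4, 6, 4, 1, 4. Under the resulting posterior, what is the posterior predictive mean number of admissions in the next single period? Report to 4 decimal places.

With a Gamma(shape α, rate β) prior, the Poisson likelihood is conjugate: the posterior is Gamma(α + ΣXᵢ, β + n).
Sum of counts S = 34 over n = 9 nights.
Posterior: Gamma(α+S, β+n) = Gamma(10.81+34, 5.87+9) = Gamma(44.81, 14.87).
The predictive distribution for one future period is NegBinom with mean α/β = 3.0134.

3.0134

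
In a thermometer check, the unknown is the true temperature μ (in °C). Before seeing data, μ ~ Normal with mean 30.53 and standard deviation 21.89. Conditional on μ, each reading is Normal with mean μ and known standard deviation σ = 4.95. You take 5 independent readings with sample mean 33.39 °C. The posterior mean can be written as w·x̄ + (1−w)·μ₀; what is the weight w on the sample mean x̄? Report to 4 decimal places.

For Normal data with known variance σ², a Normal(μ₀, σ₀²) prior on μ is conjugate. Posterior precision = 1/σ₀² + n/σ²; posterior mean is the precision-weighted average of μ₀ and x̄.
σ₀² = 21.89² = 479.1721, σ² = 4.95² = 24.5025. Prior precision 1/σ₀² = 1/479.1721; data precision n/σ² = 5/24.5025.
w = (n/σ²)/(1/σ₀² + n/σ²) = n·σ₀²/(σ² + n·σ₀²) = 5·479.1721/(24.5025 + 5·479.1721) = 2395.8605/2420.363 = 0.9899.

0.9899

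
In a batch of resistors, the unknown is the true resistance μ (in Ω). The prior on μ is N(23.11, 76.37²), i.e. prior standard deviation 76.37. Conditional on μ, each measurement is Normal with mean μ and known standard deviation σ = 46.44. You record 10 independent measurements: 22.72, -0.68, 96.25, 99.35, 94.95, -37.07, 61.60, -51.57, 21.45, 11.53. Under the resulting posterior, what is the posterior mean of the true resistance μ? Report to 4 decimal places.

For Normal data with known variance σ², a Normal(μ₀, σ₀²) prior on μ is conjugate. Posterior precision = 1/σ₀² + n/σ²; posterior mean is the precision-weighted average of μ₀ and x̄.
Σxᵢ = 22.72 + (-0.68) + 96.25 + 99.35 + 94.95 + (-37.07) + 61.60 + (-51.57) + 21.45 + 11.53 = 318.53, so n·x̄ = 318.53.
σ₀² = 76.37² = 5832.3769, σ² = 46.44² = 2156.6736; σ² + n·σ₀² = 2156.6736 + 10·5832.3769 = 60480.4426.
Posterior mean = (μ₀/σ₀² + n·x̄/σ²)/(1/σ₀² + n/σ²) = (σ²·μ₀ + σ₀²·n·x̄)/(σ² + n·σ₀²) = (2156.6736·23.11 + 5832.3769·318.53)/60480.4426 = 1907627.740853/60480.4426 = 31.5412.

31.5412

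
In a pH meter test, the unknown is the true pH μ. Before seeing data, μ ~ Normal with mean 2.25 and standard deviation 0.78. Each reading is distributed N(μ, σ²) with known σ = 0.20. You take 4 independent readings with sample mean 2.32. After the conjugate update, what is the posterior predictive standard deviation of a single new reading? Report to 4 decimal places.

For Normal data with known variance σ², a Normal(μ₀, σ₀²) prior on μ is conjugate. Posterior precision = 1/σ₀² + n/σ²; posterior mean is the precision-weighted average of μ₀ and x̄.
σ₀² = 0.78² = 0.6084, σ² = 0.20² = 0.04; σ² + n·σ₀² = 0.04 + 4·0.6084 = 2.4736.
Posterior precision = 1/σ₀² + n/σ² = 1/0.6084 + 4/0.04 = (σ² + n·σ₀²)/(σ₀²σ²) = 2.4736/(0.6084·0.04); posterior variance σₙ² = σ₀²σ²/(σ² + n·σ₀²) = 0.6084·0.04/2.4736 = 0.009838.
Predictive variance for one new observation = σₙ² + σ² = 0.6084·0.04/2.4736 + 0.04 = σ²·(σ₀² + 2.4736)/2.4736 = 0.04·3.082/2.4736 = 0.049838; SD = √(0.04·3.082/2.4736) = 0.2232.

0.2232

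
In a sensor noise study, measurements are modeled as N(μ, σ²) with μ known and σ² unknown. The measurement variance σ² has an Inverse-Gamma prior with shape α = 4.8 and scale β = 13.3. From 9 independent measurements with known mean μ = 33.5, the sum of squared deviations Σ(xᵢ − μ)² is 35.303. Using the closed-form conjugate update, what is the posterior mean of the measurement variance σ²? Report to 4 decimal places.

With known mean μ and an Inverse-Gamma(α, β) prior on σ², the Normal likelihood is conjugate: posterior is Inv-Gamma(α + n/2, β + Σ(xᵢ−μ)²/2).
Posterior: Inv-Gamma(4.8 + 9/2, 13.3 + 35.303/2) = Inv-Gamma(9.30, 30.9515).
E[σ²|data] = β/(α−1) = 30.9515/8.30 = 3.7291.

3.7291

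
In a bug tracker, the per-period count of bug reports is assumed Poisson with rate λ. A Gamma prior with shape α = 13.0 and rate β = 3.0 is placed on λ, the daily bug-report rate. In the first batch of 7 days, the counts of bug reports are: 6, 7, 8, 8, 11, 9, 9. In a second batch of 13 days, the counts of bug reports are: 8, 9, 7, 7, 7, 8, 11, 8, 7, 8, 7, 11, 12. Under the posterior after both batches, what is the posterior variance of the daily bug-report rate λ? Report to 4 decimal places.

0.3422

With a Gamma(shape α, rate β) prior, the Poisson likelihood is conjugate: the posterior is Gamma(α + ΣXᵢ, β + n).
Batch 1: sum of counts S = 58 over n = 7 days.
After batch 1: Gamma(α+S, β+n) = Gamma(13.0+58, 3.0+7) = Gamma(71.0, 10.0).
Batch 2: sum of counts S = 110 over n = 13 days.
After batch 2: Gamma(α+S, β+n) = Gamma(71.0+110, 10.0+13) = Gamma(181.0, 23.0).
Var = α/β² = 181.0/23.0² = 0.3422.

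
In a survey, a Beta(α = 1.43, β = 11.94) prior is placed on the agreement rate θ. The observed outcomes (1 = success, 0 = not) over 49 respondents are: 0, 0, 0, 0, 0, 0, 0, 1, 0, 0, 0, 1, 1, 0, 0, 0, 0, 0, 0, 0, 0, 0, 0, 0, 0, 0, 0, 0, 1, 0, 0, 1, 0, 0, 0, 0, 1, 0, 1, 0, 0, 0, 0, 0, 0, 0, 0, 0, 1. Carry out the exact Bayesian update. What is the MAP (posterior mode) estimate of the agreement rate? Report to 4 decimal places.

0.1396

The Beta prior is conjugate to a Binomial/Bernoulli likelihood; the update adds successes to α and failures to β.
Posterior: Beta(α+k, β+n−k) = Beta(1.43+8, 11.94+41) = Beta(9.43, 52.94).
Mode of Beta(a,b) for a,b>1 is (a−1)/(a+b−2) = 8.43/60.37 = 0.1396.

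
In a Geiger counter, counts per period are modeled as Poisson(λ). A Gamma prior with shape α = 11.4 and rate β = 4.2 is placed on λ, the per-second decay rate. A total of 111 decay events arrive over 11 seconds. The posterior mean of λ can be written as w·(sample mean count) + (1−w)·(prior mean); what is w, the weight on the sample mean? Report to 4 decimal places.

With a Gamma(shape α, rate β) prior, the Poisson likelihood is conjugate: the posterior is Gamma(α + ΣXᵢ, β + n).
Posterior mean = (α₀+S)/(β₀+n) = [n/(β₀+n)]·(S/n) + [β₀/(β₀+n)]·(α₀/β₀), so only n and β₀ enter the weight.
Weight on data w = n/(β₀+n) = 11/(4.2+11) = 11/15.2 = 0.7237.

0.7237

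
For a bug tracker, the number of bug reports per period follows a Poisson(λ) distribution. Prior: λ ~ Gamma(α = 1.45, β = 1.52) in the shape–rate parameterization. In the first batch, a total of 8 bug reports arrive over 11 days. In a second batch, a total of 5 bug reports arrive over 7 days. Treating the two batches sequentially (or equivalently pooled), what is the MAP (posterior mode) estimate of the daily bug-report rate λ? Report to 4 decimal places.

With a Gamma(shape α, rate β) prior, the Poisson likelihood is conjugate: the posterior is Gamma(α + ΣXᵢ, β + n).
After batch 1: Gamma(α+S, β+n) = Gamma(1.45+8, 1.52+11) = Gamma(9.45, 12.52).
After batch 2: Gamma(α+S, β+n) = Gamma(9.45+5, 12.52+7) = Gamma(14.45, 19.52).
Mode of Gamma(α,β) for α≥1 is (α−1)/β = 13.45/19.52 = 0.6890.

0.6890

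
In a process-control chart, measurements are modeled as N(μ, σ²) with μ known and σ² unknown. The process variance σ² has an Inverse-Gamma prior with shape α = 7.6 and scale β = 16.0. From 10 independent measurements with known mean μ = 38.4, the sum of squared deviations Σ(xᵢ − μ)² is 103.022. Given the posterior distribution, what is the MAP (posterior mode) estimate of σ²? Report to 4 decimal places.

With known mean μ and an Inverse-Gamma(α, β) prior on σ², the Normal likelihood is conjugate: posterior is Inv-Gamma(α + n/2, β + Σ(xᵢ−μ)²/2).
Posterior: Inv-Gamma(7.6 + 10/2, 16.0 + 103.022/2) = Inv-Gamma(12.60, 67.5110).
Mode = β/(α+1) = 67.5110/13.60 = 4.9640.

4.9640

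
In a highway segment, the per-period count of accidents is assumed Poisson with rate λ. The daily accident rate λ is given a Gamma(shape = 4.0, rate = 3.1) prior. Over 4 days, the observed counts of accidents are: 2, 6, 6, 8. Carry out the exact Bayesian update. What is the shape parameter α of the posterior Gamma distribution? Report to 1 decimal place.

With a Gamma(shape α, rate β) prior, the Poisson likelihood is conjugate: the posterior is Gamma(α + ΣXᵢ, β + n).
Sum of counts S = 22 over n = 4 days.
Posterior: Gamma(α+S, β+n) = Gamma(4.0+22, 3.1+4) = Gamma(26.0, 7.1).
Posterior α = 26.0.

26.0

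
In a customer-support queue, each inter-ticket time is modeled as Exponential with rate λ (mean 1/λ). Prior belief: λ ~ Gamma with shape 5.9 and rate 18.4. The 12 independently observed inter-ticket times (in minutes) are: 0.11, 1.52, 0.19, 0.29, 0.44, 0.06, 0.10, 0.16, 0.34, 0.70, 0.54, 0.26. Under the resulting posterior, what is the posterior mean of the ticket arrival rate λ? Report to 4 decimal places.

0.7746

With a Gamma(shape α, rate β) prior on the exponential rate λ, the posterior after n observations with total T = Σxᵢ is Gamma(α+n, β+T).
Sum of observations T = 4.71 minutes; n = 12.
Posterior: Gamma(5.9+12, 18.4+4.71) = Gamma(17.9, 23.11).
Posterior mean of λ = α/β = 17.9/23.11 = 0.7746.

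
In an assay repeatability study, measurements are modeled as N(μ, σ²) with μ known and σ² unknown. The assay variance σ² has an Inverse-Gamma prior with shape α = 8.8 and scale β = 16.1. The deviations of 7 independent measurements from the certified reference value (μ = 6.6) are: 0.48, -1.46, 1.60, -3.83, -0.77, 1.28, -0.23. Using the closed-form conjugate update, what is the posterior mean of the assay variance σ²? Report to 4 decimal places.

With known mean μ and an Inverse-Gamma(α, β) prior on σ², the Normal likelihood is conjugate: posterior is Inv-Gamma(α + n/2, β + Σ(xᵢ−μ)²/2).
Σ(xᵢ−μ)² = (0.48)² + (-1.46)² + (1.60)² + (-3.83)² + (-0.77)² + (1.28)² + (-0.23)² = 21.8751.
Posterior: Inv-Gamma(8.8 + 7/2, 16.1 + 21.8751/2) = Inv-Gamma(12.30, 27.03755).
E[σ²|data] = β/(α−1) = 27.03755/11.30 = 2.3927.

2.3927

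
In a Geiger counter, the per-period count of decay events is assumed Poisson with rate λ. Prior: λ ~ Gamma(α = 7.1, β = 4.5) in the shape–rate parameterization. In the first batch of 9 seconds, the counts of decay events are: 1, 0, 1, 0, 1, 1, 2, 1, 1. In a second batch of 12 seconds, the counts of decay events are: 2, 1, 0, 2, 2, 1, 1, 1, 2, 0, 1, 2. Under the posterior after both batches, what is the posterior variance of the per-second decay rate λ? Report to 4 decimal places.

With a Gamma(shape α, rate β) prior, the Poisson likelihood is conjugate: the posterior is Gamma(α + ΣXᵢ, β + n).
Batch 1: sum of counts S = 8 over n = 9 seconds.
After batch 1: Gamma(α+S, β+n) = Gamma(7.1+8, 4.5+9) = Gamma(15.1, 13.5).
Batch 2: sum of counts S = 15 over n = 12 seconds.
After batch 2: Gamma(α+S, β+n) = Gamma(15.1+15, 13.5+12) = Gamma(30.1, 25.5).
Var = α/β² = 30.1/25.5² = 0.0463.

0.0463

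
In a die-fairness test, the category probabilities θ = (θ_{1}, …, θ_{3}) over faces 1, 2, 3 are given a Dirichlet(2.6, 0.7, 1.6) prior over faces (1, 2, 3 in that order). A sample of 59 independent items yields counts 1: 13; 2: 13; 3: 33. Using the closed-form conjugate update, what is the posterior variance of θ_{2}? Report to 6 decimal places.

The Dirichlet prior is conjugate to the Multinomial likelihood: each posterior αⱼ = prior αⱼ + observed count nⱼ.
Posterior concentration: (15.6, 13.7, 34.6), total = 63.9.
Var[θ_j] = α_j(Σα−α_j)/((Σα)²(Σα+1)) = 13.7·50.2/(63.9²·64.9) = 0.002595.

0.002595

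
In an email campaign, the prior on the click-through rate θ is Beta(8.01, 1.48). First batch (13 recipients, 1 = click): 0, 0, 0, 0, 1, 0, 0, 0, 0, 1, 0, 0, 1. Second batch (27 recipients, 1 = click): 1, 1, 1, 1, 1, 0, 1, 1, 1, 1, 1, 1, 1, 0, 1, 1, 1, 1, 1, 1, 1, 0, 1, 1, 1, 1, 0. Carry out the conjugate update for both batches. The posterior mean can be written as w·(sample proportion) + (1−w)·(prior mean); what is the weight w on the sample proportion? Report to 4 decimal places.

The Beta prior is conjugate to a Binomial/Bernoulli likelihood; the update adds successes to α and failures to β.
Total number of recipients: n = 13 + 27 = 40.
Posterior mean = (α₀+k)/(α₀+β₀+n) = [n/(α₀+β₀+n)]·(k/n) + [(α₀+β₀)/(α₀+β₀+n)]·α₀/(α₀+β₀), so only n and the prior enter the weight.
The weight on the data is w = n/(α₀+β₀+n) = 40/(8.01+1.48+40) = 40/49.49 = 0.8082.

0.8082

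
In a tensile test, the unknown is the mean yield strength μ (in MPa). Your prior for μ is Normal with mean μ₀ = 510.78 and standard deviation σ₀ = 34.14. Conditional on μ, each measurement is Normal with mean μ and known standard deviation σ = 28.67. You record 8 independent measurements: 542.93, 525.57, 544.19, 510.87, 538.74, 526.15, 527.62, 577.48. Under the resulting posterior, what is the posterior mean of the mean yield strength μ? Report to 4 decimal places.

534.5944

For Normal data with known variance σ², a Normal(μ₀, σ₀²) prior on μ is conjugate. Posterior precision = 1/σ₀² + n/σ²; posterior mean is the precision-weighted average of μ₀ and x̄.
Σxᵢ = 542.93 + 525.57 + 544.19 + 510.87 + 538.74 + 526.15 + 527.62 + 577.48 = 4293.55, so n·x̄ = 4293.55.
σ₀² = 34.14² = 1165.5396, σ² = 28.67² = 821.9689; σ² + n·σ₀² = 821.9689 + 8·1165.5396 = 10146.2857.
Posterior mean = (μ₀/σ₀² + n·x̄/σ²)/(1/σ₀² + n/σ²) = (σ²·μ₀ + σ₀²·n·x̄)/(σ² + n·σ₀²) = (821.9689·510.78 + 1165.5396·4293.55)/10146.2857 = 5424147.824322/10146.2857 = 534.5944.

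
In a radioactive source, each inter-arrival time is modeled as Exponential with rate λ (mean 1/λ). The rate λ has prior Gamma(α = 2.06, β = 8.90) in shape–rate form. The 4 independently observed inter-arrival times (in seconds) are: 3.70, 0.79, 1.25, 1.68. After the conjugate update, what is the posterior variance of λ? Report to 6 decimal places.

0.022753

With a Gamma(shape α, rate β) prior on the exponential rate λ, the posterior after n observations with total T = Σxᵢ is Gamma(α+n, β+T).
Sum of observations T = 7.42 seconds; n = 4.
Posterior: Gamma(2.06+4, 8.90+7.42) = Gamma(6.06, 16.32).
Var = α/β² = 0.022753.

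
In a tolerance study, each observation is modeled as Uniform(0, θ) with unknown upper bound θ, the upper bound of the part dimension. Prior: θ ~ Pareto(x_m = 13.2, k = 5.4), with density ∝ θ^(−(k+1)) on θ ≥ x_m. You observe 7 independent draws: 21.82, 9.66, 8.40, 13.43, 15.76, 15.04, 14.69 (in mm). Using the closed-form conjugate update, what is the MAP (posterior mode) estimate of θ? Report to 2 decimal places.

A Pareto(scale x_m, shape k) prior on the upper bound θ of Uniform(0, θ) is conjugate: posterior is Pareto(max(x_m, max xᵢ), k + n).
Sample maximum = 21.82; prior scale x_m = 13.2 → posterior scale = max = 21.82.
Posterior shape = 5.4 + 7 = 12.4.
The Pareto density is decreasing on [x_m, ∞), so the mode is x_m = 21.82.

21.82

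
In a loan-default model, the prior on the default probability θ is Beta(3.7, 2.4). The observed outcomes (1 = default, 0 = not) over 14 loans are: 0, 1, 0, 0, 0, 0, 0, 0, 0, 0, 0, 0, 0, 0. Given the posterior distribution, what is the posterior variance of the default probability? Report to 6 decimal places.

0.008491

The Beta prior is conjugate to a Binomial/Bernoulli likelihood; the update adds successes to α and failures to β.
Posterior: Beta(α+k, β+n−k) = Beta(3.7+1, 2.4+13) = Beta(4.7, 15.4).
Var = αβ/((α+β)²(α+β+1)) = 4.7·15.4/(20.1²·21.1) = 0.008491.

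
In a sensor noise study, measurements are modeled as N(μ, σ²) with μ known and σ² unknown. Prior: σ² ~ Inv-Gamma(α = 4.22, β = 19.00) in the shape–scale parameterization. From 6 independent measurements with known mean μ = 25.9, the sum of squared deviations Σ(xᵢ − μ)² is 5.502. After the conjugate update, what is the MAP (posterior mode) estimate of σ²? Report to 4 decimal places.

2.6461

With known mean μ and an Inverse-Gamma(α, β) prior on σ², the Normal likelihood is conjugate: posterior is Inv-Gamma(α + n/2, β + Σ(xᵢ−μ)²/2).
Posterior: Inv-Gamma(4.22 + 6/2, 19.00 + 5.502/2) = Inv-Gamma(7.22, 21.7510).
Mode = β/(α+1) = 21.7510/8.22 = 2.6461.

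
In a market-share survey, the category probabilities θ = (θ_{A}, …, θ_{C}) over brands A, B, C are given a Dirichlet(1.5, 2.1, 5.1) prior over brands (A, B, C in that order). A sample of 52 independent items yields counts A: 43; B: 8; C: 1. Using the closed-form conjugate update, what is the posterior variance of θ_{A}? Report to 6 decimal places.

0.003171

The Dirichlet prior is conjugate to the Multinomial likelihood: each posterior αⱼ = prior αⱼ + observed count nⱼ.
Posterior concentration: (44.5, 10.1, 6.1), total = 60.7.
Var[θ_j] = α_j(Σα−α_j)/((Σα)²(Σα+1)) = 44.5·16.2/(60.7²·61.7) = 0.003171.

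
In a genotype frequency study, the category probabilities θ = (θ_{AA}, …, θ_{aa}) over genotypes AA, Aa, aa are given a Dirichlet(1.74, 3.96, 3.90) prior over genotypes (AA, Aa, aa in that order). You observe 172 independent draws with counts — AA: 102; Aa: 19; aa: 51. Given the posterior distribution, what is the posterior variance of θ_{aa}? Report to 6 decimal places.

0.001155

The Dirichlet prior is conjugate to the Multinomial likelihood: each posterior αⱼ = prior αⱼ + observed count nⱼ.
Posterior concentration: (103.74, 22.96, 54.90), total = 181.60.
Var[θ_j] = α_j(Σα−α_j)/((Σα)²(Σα+1)) = 54.90·126.70/(181.60²·182.60) = 0.001155.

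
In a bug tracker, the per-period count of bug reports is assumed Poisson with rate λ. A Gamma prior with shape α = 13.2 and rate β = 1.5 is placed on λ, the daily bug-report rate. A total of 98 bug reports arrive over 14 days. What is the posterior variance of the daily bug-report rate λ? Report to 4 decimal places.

With a Gamma(shape α, rate β) prior, the Poisson likelihood is conjugate: the posterior is Gamma(α + ΣXᵢ, β + n).
Posterior: Gamma(α+S, β+n) = Gamma(13.2+98, 1.5+14) = Gamma(111.2, 15.5).
Var = α/β² = 111.2/15.5² = 0.4629.

0.4629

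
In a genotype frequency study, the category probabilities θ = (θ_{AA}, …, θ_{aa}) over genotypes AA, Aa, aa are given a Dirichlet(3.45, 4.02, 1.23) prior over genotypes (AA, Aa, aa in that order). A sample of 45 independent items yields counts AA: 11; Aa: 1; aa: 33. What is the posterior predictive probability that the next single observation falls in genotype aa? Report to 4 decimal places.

The Dirichlet prior is conjugate to the Multinomial likelihood: each posterior αⱼ = prior αⱼ + observed count nⱼ.
Posterior concentration: (14.45, 5.02, 34.23), total = 53.70.
P(next = aa | data) = α_{aa}/Σα = 0.6374.

0.6374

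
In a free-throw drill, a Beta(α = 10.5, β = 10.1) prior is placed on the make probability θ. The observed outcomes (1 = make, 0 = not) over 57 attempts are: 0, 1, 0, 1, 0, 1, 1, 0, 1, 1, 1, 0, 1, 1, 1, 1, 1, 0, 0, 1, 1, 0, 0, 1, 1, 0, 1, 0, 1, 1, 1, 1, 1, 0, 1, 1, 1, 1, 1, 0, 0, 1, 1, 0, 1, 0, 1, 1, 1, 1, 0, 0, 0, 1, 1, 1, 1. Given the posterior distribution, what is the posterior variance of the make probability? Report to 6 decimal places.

The Beta prior is conjugate to a Binomial/Bernoulli likelihood; the update adds successes to α and failures to β.
Posterior: Beta(α+k, β+n−k) = Beta(10.5+38, 10.1+19) = Beta(48.5, 29.1).
Var = αβ/((α+β)²(α+β+1)) = 48.5·29.1/(77.6²·78.6) = 0.002982.

0.002982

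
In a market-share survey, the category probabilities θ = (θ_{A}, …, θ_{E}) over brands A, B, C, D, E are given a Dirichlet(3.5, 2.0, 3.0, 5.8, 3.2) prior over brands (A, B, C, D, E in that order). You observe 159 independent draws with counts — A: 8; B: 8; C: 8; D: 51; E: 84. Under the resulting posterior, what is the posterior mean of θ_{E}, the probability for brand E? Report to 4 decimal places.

0.4941

The Dirichlet prior is conjugate to the Multinomial likelihood: each posterior αⱼ = prior αⱼ + observed count nⱼ.
Posterior concentration: (11.5, 10.0, 11.0, 56.8, 87.2), total = 176.5.
E[θ_{E}|data] = α_{E}/Σα = 87.2/176.5 = 0.4941.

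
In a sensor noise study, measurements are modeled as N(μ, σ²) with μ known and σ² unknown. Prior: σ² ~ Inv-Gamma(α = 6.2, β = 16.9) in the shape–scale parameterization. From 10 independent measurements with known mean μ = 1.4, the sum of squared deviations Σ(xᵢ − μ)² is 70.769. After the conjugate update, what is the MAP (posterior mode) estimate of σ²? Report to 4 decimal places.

4.2856

With known mean μ and an Inverse-Gamma(α, β) prior on σ², the Normal likelihood is conjugate: posterior is Inv-Gamma(α + n/2, β + Σ(xᵢ−μ)²/2).
Posterior: Inv-Gamma(6.2 + 10/2, 16.9 + 70.769/2) = Inv-Gamma(11.20, 52.2845).
Mode = β/(α+1) = 52.2845/12.20 = 4.2856.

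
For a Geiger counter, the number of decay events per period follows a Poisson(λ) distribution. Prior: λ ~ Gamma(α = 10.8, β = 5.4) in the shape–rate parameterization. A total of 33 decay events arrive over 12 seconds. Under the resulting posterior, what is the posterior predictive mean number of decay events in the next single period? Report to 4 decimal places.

2.5172

With a Gamma(shape α, rate β) prior, the Poisson likelihood is conjugate: the posterior is Gamma(α + ΣXᵢ, β + n).
Posterior: Gamma(α+S, β+n) = Gamma(10.8+33, 5.4+12) = Gamma(43.8, 17.4).
The predictive distribution for one future period is NegBinom with mean α/β = 2.5172.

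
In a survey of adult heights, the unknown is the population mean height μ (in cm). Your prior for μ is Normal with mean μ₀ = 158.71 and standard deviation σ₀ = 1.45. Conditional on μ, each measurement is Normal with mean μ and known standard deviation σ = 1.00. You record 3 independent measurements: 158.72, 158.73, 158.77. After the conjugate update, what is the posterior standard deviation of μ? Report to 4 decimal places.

For Normal data with known variance σ², a Normal(μ₀, σ₀²) prior on μ is conjugate. Posterior precision = 1/σ₀² + n/σ²; posterior mean is the precision-weighted average of μ₀ and x̄.
σ₀² = 1.45² = 2.1025, σ² = 1.00² = 1; σ² + n·σ₀² = 1 + 3·2.1025 = 7.3075.
Posterior precision = 1/σ₀² + n/σ² = 1/2.1025 + 3/1 = (σ² + n·σ₀²)/(σ₀²σ²) = 7.3075/(2.1025·1); posterior variance σₙ² = σ₀²σ²/(σ² + n·σ₀²) = 2.1025·1/7.3075 = 0.287718.
Posterior SD = √σₙ² = √(2.1025·1/7.3075) = 0.5364.

0.5364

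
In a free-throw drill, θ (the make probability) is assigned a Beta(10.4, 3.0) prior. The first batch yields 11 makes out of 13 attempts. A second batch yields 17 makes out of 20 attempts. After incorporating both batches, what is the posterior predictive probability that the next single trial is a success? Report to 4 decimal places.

0.8276

The Beta prior is conjugate to a Binomial/Bernoulli likelihood; the update adds successes to α and failures to β.
After batch 1: Beta(10.4+11, 3.0+2) = Beta(21.4, 5.0).
After batch 2: Beta(21.4+17, 5.0+3) = Beta(38.4, 8.0).
For a single future Bernoulli trial, P(success | data) = α/(α+β) = 0.8276.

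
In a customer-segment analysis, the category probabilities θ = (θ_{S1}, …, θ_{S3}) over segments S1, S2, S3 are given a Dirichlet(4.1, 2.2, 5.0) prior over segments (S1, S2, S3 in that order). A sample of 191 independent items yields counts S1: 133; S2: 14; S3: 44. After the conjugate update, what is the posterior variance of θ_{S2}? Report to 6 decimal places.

The Dirichlet prior is conjugate to the Multinomial likelihood: each posterior αⱼ = prior αⱼ + observed count nⱼ.
Posterior concentration: (137.1, 16.2, 49.0), total = 202.3.
Var[θ_j] = α_j(Σα−α_j)/((Σα)²(Σα+1)) = 16.2·186.1/(202.3²·203.3) = 0.000362.

0.000362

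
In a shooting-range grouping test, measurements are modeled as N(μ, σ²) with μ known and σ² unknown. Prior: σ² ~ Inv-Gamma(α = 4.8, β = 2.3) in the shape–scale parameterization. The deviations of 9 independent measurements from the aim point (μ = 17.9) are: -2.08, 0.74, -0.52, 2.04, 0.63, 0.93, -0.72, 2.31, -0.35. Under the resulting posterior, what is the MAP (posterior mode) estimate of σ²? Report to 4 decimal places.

1.0264

With known mean μ and an Inverse-Gamma(α, β) prior on σ², the Normal likelihood is conjugate: posterior is Inv-Gamma(α + n/2, β + Σ(xᵢ−μ)²/2).
Σ(xᵢ−μ)² = (-2.08)² + (0.74)² + (-0.52)² + (2.04)² + (0.63)² + (0.93)² + (-0.72)² + (2.31)² + (-0.35)² = 16.5448.
Posterior: Inv-Gamma(4.8 + 9/2, 2.3 + 16.5448/2) = Inv-Gamma(9.30, 10.57240).
Mode = β/(α+1) = 10.57240/10.30 = 1.0264.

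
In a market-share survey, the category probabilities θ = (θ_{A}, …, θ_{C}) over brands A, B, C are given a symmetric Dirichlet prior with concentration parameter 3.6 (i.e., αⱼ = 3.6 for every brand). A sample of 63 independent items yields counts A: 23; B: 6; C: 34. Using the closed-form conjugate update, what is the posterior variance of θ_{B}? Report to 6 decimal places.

The Dirichlet prior is conjugate to the Multinomial likelihood: each posterior αⱼ = prior αⱼ + observed count nⱼ.
Posterior concentration: (26.6, 9.6, 37.6), total = 73.8.
Var[θ_j] = α_j(Σα−α_j)/((Σα)²(Σα+1)) = 9.6·64.2/(73.8²·74.8) = 0.001513.

0.001513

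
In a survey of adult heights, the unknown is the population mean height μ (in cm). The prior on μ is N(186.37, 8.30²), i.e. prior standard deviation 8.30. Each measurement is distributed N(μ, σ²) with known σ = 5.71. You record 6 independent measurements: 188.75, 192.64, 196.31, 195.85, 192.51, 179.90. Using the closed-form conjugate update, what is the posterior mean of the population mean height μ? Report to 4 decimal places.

For Normal data with known variance σ², a Normal(μ₀, σ₀²) prior on μ is conjugate. Posterior precision = 1/σ₀² + n/σ²; posterior mean is the precision-weighted average of μ₀ and x̄.
Σxᵢ = 188.75 + 192.64 + 196.31 + 195.85 + 192.51 + 179.90 = 1145.96, so n·x̄ = 1145.96.
σ₀² = 8.30² = 68.89, σ² = 5.71² = 32.6041; σ² + n·σ₀² = 32.6041 + 6·68.89 = 445.9441.
Posterior mean = (μ₀/σ₀² + n·x̄/σ²)/(1/σ₀² + n/σ²) = (σ²·μ₀ + σ₀²·n·x̄)/(σ² + n·σ₀²) = (32.6041·186.37 + 68.89·1145.96)/445.9441 = 85021.610517/445.9441 = 190.6553.

190.6553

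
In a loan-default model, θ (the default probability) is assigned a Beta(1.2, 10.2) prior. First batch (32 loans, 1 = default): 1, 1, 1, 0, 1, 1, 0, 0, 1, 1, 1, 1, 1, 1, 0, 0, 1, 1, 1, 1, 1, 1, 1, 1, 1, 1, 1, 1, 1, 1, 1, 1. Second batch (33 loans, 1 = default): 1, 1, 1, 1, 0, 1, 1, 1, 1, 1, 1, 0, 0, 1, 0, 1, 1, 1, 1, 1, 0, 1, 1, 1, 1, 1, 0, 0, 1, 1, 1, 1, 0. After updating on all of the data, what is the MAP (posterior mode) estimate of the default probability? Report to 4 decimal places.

0.7016

The Beta prior is conjugate to a Binomial/Bernoulli likelihood; the update adds successes to α and failures to β.
After batch 1: Beta(1.2+27, 10.2+5) = Beta(28.2, 15.2).
After batch 2: Beta(28.2+25, 15.2+8) = Beta(53.2, 23.2).
Mode of Beta(a,b) for a,b>1 is (a−1)/(a+b−2) = 52.2/74.4 = 0.7016.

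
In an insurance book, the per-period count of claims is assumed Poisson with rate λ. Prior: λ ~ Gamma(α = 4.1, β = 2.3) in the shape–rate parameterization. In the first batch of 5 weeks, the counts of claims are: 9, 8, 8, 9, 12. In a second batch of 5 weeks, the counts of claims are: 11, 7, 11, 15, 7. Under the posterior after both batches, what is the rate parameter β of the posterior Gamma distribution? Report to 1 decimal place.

12.3

With a Gamma(shape α, rate β) prior, the Poisson likelihood is conjugate: the posterior is Gamma(α + ΣXᵢ, β + n).
Batch 1: sum of counts S = 46 over n = 5 weeks.
After batch 1: Gamma(α+S, β+n) = Gamma(4.1+46, 2.3+5) = Gamma(50.1, 7.3).
Batch 2: sum of counts S = 51 over n = 5 weeks.
After batch 2: Gamma(α+S, β+n) = Gamma(50.1+51, 7.3+5) = Gamma(101.1, 12.3).
Posterior β = 12.3.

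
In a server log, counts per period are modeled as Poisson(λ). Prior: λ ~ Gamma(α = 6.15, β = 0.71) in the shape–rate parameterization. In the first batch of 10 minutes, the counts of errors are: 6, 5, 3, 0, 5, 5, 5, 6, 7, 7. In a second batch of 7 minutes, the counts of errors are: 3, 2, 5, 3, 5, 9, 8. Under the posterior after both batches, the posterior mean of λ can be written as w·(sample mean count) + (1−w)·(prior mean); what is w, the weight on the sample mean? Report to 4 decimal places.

0.9599

With a Gamma(shape α, rate β) prior, the Poisson likelihood is conjugate: the posterior is Gamma(α + ΣXᵢ, β + n).
Total number of minutes: n = 10 + 7 = 17.
Posterior mean = (α₀+S)/(β₀+n) = [n/(β₀+n)]·(S/n) + [β₀/(β₀+n)]·(α₀/β₀), so only n and β₀ enter the weight.
Weight on data w = n/(β₀+n) = 17/(0.71+17) = 17/17.71 = 0.9599.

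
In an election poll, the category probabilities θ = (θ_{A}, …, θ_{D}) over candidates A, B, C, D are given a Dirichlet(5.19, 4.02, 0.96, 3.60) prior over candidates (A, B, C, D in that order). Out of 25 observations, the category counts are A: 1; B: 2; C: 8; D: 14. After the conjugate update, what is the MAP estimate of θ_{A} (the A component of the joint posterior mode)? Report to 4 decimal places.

The Dirichlet prior is conjugate to the Multinomial likelihood: each posterior αⱼ = prior αⱼ + observed count nⱼ.
Posterior concentration: (6.19, 6.02, 8.96, 17.60), total = 38.77.
Joint mode component: (α_{A}−1)/(Σα−K) = 5.19/34.77 = 0.1493.

0.1493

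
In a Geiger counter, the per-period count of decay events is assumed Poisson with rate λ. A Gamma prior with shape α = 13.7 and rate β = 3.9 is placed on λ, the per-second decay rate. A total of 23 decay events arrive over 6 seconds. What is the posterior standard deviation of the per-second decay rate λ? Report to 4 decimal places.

With a Gamma(shape α, rate β) prior, the Poisson likelihood is conjugate: the posterior is Gamma(α + ΣXᵢ, β + n).
Posterior: Gamma(α+S, β+n) = Gamma(13.7+23, 3.9+6) = Gamma(36.7, 9.9).
SD = √α/β = √36.7/9.9 = 0.6119.

0.6119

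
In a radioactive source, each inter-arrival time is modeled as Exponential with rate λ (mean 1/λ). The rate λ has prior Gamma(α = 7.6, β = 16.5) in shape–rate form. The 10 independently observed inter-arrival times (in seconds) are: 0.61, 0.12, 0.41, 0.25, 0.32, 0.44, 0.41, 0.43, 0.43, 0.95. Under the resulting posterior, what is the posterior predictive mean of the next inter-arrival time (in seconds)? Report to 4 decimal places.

With a Gamma(shape α, rate β) prior on the exponential rate λ, the posterior after n observations with total T = Σxᵢ is Gamma(α+n, β+T).
Sum of observations T = 4.37 seconds; n = 10.
Posterior: Gamma(7.6+10, 16.5+4.37) = Gamma(17.6, 20.87).
The predictive distribution for the next observation is Lomax; its mean is β/(α−1) = 20.87/16.6 = 1.2572.

1.2572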